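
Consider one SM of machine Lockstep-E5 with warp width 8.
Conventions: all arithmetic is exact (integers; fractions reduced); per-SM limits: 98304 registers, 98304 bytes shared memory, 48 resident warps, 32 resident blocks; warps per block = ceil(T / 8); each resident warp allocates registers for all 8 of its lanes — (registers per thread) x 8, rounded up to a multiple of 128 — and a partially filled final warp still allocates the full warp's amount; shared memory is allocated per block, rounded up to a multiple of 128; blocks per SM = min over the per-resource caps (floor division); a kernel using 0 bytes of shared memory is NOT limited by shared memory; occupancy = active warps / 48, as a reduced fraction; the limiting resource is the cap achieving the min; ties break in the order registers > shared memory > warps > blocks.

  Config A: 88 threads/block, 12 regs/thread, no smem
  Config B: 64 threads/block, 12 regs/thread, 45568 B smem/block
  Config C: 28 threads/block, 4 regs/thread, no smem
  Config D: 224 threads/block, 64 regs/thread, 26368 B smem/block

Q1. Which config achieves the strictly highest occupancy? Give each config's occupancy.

occupancies: A 11/12, B 1/3, C 1, D 7/12

Answer: C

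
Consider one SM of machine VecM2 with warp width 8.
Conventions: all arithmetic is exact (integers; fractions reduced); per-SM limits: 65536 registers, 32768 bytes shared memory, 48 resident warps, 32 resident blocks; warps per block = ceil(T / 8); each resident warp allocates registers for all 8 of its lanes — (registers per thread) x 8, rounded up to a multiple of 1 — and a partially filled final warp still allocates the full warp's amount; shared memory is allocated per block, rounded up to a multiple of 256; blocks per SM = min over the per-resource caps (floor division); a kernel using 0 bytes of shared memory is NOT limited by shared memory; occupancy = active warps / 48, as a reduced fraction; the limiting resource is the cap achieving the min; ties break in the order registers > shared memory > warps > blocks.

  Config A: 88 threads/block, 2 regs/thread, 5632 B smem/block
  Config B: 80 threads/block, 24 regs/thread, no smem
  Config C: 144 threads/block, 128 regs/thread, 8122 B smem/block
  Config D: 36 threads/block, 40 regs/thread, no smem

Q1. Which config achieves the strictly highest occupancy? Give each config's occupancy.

occupancies: A 11/12, B 5/6, C 3/4, D 15/16

Answer: D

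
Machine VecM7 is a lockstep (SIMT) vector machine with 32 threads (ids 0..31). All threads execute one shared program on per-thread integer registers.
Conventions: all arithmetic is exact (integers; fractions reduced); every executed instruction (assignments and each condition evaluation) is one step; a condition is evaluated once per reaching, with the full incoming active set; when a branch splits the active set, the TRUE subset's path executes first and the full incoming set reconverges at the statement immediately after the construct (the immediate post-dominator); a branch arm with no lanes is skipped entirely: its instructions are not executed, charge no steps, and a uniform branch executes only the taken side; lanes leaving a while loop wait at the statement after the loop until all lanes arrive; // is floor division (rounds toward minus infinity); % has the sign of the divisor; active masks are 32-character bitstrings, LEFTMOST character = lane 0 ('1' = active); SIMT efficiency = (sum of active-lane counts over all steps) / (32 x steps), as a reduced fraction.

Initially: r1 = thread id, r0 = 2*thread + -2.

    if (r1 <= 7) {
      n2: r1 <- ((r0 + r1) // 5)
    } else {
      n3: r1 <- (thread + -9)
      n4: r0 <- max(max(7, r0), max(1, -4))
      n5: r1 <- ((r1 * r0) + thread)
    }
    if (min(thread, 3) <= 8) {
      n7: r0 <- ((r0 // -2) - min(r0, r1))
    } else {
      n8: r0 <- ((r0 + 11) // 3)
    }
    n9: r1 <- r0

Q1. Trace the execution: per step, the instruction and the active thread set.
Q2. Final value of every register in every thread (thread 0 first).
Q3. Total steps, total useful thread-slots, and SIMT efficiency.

step 0: eval (r1 <= 7)               11111111111111111111111111111111
step 1: r1 <- ((r0 + r1) // 5)       11111111000000000000000000000000
step 2: r1 <- (thread + -9)          00000000111111111111111111111111
step 3: r0 <- max(max(7, r0), max(1, -4)) 00000000111111111111111111111111
step 4: r1 <- ((r1 * r0) + thread)   00000000111111111111111111111111
step 5: eval (min(thread, 3) <= 8)   11111111111111111111111111111111
step 6: r0 <- ((r0 // -2) - min(r0, r1)) 11111111111111111111111111111111
step 7: r1 <- r0                     11111111111111111111111111111111

Answer: 8 steps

r1: 3,0,-1,-3,-5,-6,-8,-9,-1,-17,-27,-30,-33,-36,-39,-42,-45,-48,-51,-54,-57,-60,-63,-66,-69,-72,-75,-78,-81,-84,-87,-90
r0: 3,0,-1,-3,-5,-6,-8,-9,-1,-17,-27,-30,-33,-36,-39,-42,-45,-48,-51,-54,-57,-60,-63,-66,-69,-72,-75,-78,-81,-84,-87,-90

steps = 8; useful = 208; efficiency = 208/256 = 13/16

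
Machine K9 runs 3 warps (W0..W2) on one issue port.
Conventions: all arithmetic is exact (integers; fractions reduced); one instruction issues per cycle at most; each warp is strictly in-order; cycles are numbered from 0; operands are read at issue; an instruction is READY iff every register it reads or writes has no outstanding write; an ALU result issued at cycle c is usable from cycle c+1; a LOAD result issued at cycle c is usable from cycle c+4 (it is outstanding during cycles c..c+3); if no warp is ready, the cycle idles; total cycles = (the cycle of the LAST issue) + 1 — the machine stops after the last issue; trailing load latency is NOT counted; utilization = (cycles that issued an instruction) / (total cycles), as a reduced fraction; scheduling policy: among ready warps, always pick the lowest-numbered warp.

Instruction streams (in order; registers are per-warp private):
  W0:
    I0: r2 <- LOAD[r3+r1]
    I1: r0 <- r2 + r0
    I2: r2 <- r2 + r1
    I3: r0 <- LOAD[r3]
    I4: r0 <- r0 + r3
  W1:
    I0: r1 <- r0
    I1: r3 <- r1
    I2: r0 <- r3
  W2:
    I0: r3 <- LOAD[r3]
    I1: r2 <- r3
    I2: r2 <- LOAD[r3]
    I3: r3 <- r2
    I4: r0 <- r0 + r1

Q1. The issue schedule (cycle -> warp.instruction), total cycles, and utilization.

cycle 0: W0.I0
cycle 1: W1.I0
cycle 2: W1.I1
cycle 3: W1.I2
cycle 4: W0.I1
cycle 5: W0.I2
cycle 6: W0.I3
cycle 7: W2.I0
cycle 8: idle
cycle 9: idle
cycle 10: W0.I4
cycle 11: W2.I1
cycle 12: W2.I2
cycle 13: idle
cycle 14: idle
cycle 15: idle
cycle 16: W2.I3
cycle 17: W2.I4

Answer: 18 cycles, utilization 13/18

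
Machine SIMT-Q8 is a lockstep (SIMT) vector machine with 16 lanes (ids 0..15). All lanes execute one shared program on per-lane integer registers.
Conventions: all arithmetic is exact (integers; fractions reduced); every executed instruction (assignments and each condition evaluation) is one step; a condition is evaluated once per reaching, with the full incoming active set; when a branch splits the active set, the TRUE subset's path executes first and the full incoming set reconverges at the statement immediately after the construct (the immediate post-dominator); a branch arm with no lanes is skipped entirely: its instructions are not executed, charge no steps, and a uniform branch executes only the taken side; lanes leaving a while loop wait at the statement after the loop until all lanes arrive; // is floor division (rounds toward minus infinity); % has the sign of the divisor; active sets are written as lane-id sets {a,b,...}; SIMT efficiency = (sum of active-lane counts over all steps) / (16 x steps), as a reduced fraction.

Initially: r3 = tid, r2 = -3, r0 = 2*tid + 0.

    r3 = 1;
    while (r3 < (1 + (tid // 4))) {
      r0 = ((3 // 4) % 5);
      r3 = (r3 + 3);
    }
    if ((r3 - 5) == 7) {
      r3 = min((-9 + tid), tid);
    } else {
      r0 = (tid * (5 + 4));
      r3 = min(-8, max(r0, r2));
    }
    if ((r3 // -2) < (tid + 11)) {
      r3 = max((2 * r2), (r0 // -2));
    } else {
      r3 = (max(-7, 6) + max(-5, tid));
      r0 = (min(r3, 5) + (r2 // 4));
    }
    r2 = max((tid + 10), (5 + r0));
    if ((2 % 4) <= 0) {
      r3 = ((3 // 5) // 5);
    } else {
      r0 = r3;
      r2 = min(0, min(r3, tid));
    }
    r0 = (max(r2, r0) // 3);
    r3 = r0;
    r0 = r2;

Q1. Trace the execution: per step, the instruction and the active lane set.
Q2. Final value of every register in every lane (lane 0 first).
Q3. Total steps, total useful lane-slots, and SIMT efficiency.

step 0: r3 <- 1                      {0,1,2,3,4,5,6,7,8,9,10,11,12,13,14,15}
step 1: eval (r3 < (1 + (tid // 4))) {0,1,2,3,4,5,6,7,8,9,10,11,12,13,14,15}
step 2: r0 <- ((3 // 4) % 5)         {4,5,6,7,8,9,10,11,12,13,14,15}
step 3: r3 <- (r3 + 3)               {4,5,6,7,8,9,10,11,12,13,14,15}
step 4: eval (r3 < (1 + (tid // 4))) {4,5,6,7,8,9,10,11,12,13,14,15}
step 5: eval ((r3 - 5) == 7)         {0,1,2,3,4,5,6,7,8,9,10,11,12,13,14,15}
step 6: r0 <- (tid * (5 + 4))        {0,1,2,3,4,5,6,7,8,9,10,11,12,13,14,15}
step 7: r3 <- min(-8, max(r0, r2))   {0,1,2,3,4,5,6,7,8,9,10,11,12,13,14,15}
step 8: eval ((r3 // -2) < (tid + 11)) {0,1,2,3,4,5,6,7,8,9,10,11,12,13,14,15}
step 9: r3 <- max((2 * r2), (r0 // -2)) {0,1,2,3,4,5,6,7,8,9,10,11,12,13,14,15}
step 10: r2 <- max((tid + 10), (5 + r0)) {0,1,2,3,4,5,6,7,8,9,10,11,12,13,14,15}
step 11: eval ((2 % 4) <= 0)          {0,1,2,3,4,5,6,7,8,9,10,11,12,13,14,15}
step 12: r0 <- r3                     {0,1,2,3,4,5,6,7,8,9,10,11,12,13,14,15}
step 13: r2 <- min(0, min(r3, tid))   {0,1,2,3,4,5,6,7,8,9,10,11,12,13,14,15}
step 14: r0 <- (max(r2, r0) // 3)     {0,1,2,3,4,5,6,7,8,9,10,11,12,13,14,15}
step 15: r3 <- r0                     {0,1,2,3,4,5,6,7,8,9,10,11,12,13,14,15}
step 16: r0 <- r2                     {0,1,2,3,4,5,6,7,8,9,10,11,12,13,14,15}

Answer: 17 steps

r3: 0,-2,-2,-2,-2,-2,-2,-2,-2,-2,-2,-2,-2,-2,-2,-2
r2: 0,-5,-6,-6,-6,-6,-6,-6,-6,-6,-6,-6,-6,-6,-6,-6
r0: 0,-5,-6,-6,-6,-6,-6,-6,-6,-6,-6,-6,-6,-6,-6,-6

steps = 17; useful = 260; efficiency = 260/272 = 65/68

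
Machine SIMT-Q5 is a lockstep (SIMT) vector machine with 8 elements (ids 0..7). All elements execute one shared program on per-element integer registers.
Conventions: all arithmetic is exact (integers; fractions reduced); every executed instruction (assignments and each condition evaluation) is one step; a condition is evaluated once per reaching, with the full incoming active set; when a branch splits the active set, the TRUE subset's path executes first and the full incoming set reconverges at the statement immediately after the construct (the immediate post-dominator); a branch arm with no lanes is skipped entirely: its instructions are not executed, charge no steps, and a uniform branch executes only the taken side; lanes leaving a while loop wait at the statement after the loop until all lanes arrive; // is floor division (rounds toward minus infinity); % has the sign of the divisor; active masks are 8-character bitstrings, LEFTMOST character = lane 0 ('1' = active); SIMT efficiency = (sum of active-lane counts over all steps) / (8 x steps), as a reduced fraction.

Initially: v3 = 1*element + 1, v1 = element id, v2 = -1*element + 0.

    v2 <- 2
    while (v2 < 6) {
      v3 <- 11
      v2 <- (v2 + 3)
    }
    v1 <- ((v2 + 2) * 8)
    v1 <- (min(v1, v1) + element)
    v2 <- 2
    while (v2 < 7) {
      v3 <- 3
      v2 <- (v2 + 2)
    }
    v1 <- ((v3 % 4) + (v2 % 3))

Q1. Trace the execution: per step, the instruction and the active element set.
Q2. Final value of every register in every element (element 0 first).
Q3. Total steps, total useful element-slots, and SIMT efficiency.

step 0: v2 <- 2                      11111111
step 1: eval (v2 < 6)                11111111
step 2: v3 <- 11                     11111111
step 3: v2 <- (v2 + 3)               11111111
step 4: eval (v2 < 6)                11111111
step 5: v3 <- 11                     11111111
step 6: v2 <- (v2 + 3)               11111111
step 7: eval (v2 < 6)                11111111
step 8: v1 <- ((v2 + 2) * 8)         11111111
step 9: v1 <- (min(v1, v1) + element) 11111111
step 10: v2 <- 2                      11111111
step 11: eval (v2 < 7)                11111111
step 12: v3 <- 3                      11111111
step 13: v2 <- (v2 + 2)               11111111
step 14: eval (v2 < 7)                11111111
step 15: v3 <- 3                      11111111
step 16: v2 <- (v2 + 2)               11111111
step 17: eval (v2 < 7)                11111111
step 18: v3 <- 3                      11111111
step 19: v2 <- (v2 + 2)               11111111
step 20: eval (v2 < 7)                11111111
step 21: v1 <- ((v3 % 4) + (v2 % 3))  11111111

Answer: 22 steps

v3: 3,3,3,3,3,3,3,3
v1: 5,5,5,5,5,5,5,5
v2: 8,8,8,8,8,8,8,8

steps = 22; useful = 176; efficiency = 176/176 = 1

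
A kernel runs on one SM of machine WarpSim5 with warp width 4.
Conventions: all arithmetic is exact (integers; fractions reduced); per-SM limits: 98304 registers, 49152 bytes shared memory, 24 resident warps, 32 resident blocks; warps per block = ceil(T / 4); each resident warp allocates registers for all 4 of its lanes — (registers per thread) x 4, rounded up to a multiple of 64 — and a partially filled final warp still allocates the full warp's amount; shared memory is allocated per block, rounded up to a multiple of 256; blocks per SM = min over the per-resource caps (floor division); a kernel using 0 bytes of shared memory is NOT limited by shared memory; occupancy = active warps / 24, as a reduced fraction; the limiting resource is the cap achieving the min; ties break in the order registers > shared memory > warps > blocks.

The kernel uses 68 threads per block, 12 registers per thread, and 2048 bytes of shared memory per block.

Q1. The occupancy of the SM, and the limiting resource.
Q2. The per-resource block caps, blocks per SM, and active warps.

Answer: occupancy 17/24, limited by warps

registers: 90 blocks
shared memory: 24 blocks
warps: 1 block
blocks: 32 blocks

Answer: 1 block, 17 active warps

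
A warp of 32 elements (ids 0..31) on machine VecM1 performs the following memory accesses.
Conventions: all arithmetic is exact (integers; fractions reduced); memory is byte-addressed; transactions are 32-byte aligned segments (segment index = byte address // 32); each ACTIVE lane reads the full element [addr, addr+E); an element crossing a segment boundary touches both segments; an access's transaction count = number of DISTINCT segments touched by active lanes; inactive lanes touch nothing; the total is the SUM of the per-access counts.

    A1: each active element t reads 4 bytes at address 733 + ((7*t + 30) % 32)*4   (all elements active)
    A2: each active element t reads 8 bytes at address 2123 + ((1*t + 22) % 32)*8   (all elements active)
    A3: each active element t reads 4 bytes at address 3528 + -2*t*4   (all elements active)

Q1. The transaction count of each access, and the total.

A1: 5 transactions
A2: 9 transactions
A3: 9 transactions

Answer: 5,9,9; total 23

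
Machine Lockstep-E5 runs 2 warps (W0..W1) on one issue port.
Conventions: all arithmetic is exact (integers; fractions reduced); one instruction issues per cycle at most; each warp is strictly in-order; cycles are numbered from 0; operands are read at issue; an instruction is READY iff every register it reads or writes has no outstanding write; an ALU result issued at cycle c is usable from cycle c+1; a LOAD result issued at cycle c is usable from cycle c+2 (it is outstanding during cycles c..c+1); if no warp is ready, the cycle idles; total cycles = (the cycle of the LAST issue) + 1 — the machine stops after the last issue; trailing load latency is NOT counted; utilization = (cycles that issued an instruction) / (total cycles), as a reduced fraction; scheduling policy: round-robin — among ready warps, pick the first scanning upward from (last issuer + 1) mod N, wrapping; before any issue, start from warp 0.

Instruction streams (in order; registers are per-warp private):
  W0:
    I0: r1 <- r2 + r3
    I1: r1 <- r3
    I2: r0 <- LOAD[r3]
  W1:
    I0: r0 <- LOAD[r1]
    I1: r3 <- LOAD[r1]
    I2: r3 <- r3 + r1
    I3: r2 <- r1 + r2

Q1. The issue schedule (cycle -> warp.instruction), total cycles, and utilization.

cycle 0: W0.I0
cycle 1: W1.I0
cycle 2: W0.I1
cycle 3: W1.I1
cycle 4: W0.I2
cycle 5: W1.I2
cycle 6: W1.I3

Answer: 7 cycles, utilization 1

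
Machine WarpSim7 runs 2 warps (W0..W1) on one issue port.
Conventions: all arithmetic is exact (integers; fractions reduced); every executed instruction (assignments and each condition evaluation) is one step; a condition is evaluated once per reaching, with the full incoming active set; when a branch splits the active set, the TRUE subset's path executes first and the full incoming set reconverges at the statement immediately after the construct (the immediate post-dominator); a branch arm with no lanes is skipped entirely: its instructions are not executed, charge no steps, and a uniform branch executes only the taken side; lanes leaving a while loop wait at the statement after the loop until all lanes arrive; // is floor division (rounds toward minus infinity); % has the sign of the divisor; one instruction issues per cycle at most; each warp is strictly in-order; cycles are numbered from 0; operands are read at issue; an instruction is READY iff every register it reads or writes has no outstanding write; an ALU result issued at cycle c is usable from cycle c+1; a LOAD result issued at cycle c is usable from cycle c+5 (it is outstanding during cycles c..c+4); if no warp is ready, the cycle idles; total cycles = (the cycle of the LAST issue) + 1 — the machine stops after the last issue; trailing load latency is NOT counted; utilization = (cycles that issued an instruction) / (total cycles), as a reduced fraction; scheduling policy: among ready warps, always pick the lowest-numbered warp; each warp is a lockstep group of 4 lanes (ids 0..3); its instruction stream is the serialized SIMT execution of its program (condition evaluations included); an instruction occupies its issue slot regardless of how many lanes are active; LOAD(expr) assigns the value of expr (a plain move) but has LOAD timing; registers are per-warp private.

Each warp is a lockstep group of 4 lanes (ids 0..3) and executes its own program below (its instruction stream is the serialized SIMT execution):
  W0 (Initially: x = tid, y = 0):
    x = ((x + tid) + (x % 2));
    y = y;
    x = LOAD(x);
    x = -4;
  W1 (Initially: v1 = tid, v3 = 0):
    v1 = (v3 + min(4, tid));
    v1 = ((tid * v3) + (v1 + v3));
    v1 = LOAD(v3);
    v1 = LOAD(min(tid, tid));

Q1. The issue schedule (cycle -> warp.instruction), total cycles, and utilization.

cycle 0: W0.I0
cycle 1: W0.I1
cycle 2: W0.I2
cycle 3: W1.I0
cycle 4: W1.I1
cycle 5: W1.I2
cycle 6: idle
cycle 7: W0.I3
cycle 8: idle
cycle 9: idle
cycle 10: W1.I3

Answer: 11 cycles, utilization 8/11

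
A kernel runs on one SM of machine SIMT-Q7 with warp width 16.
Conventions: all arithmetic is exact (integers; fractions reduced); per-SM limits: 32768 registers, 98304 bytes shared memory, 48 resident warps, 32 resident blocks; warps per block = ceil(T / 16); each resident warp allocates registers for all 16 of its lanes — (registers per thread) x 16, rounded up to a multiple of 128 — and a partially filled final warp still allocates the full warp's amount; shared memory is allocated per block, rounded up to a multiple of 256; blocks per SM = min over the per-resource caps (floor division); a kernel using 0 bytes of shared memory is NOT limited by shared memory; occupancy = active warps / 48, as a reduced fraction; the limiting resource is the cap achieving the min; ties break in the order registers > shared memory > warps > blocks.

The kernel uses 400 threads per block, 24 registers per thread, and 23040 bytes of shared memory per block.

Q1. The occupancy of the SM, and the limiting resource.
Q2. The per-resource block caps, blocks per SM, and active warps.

Answer: occupancy 25/48, limited by warps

registers: 3 blocks
shared memory: 4 blocks
warps: 1 block
blocks: 32 blocks

Answer: 1 block, 25 active warps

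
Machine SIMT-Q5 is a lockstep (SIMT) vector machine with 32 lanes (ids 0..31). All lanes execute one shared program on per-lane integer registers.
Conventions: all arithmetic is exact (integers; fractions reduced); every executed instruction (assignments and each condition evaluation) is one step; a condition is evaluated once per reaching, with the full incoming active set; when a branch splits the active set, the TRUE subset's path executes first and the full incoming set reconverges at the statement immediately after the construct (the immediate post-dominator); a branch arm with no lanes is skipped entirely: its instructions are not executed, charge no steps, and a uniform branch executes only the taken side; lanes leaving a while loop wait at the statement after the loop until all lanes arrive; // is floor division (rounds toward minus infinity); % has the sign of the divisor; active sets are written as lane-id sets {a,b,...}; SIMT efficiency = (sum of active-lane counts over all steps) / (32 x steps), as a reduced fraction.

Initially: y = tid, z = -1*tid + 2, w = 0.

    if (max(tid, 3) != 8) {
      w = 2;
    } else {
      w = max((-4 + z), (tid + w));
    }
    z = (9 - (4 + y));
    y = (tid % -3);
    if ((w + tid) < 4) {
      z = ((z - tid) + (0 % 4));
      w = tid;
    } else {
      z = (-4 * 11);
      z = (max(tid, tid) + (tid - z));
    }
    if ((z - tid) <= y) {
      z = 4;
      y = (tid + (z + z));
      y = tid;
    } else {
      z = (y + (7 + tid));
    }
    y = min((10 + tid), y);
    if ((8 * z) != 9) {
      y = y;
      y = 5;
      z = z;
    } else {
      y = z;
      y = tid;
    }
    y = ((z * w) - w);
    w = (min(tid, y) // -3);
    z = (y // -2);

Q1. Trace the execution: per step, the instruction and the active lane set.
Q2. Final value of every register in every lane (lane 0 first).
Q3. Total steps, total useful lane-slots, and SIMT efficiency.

step 0: eval (max(tid, 3) != 8)      {0,1,2,3,4,5,6,7,8,9,10,11,12,13,14,15,16,17,18,19,20,21,22,23,24,25,26,27,28,29,30,31}
step 1: w <- 2                       {0,1,2,3,4,5,6,7,9,10,11,12,13,14,15,16,17,18,19,20,21,22,23,24,25,26,27,28,29,30,31}
step 2: w <- max((-4 + z), (tid + w)) {8}
step 3: z <- (9 - (4 + y))           {0,1,2,3,4,5,6,7,8,9,10,11,12,13,14,15,16,17,18,19,20,21,22,23,24,25,26,27,28,29,30,31}
step 4: y <- (tid % -3)              {0,1,2,3,4,5,6,7,8,9,10,11,12,13,14,15,16,17,18,19,20,21,22,23,24,25,26,27,28,29,30,31}
step 5: eval ((w + tid) < 4)         {0,1,2,3,4,5,6,7,8,9,10,11,12,13,14,15,16,17,18,19,20,21,22,23,24,25,26,27,28,29,30,31}
step 6: z <- ((z - tid) + (0 % 4))   {0,1}
step 7: w <- tid                     {0,1}
step 8: z <- (-4 * 11)               {2,3,4,5,6,7,8,9,10,11,12,13,14,15,16,17,18,19,20,21,22,23,24,25,26,27,28,29,30,31}
step 9: z <- (max(tid, tid) + (tid - z)) {2,3,4,5,6,7,8,9,10,11,12,13,14,15,16,17,18,19,20,21,22,23,24,25,26,27,28,29,30,31}
step 10: eval ((z - tid) <= y)        {0,1,2,3,4,5,6,7,8,9,10,11,12,13,14,15,16,17,18,19,20,21,22,23,24,25,26,27,28,29,30,31}
step 11: z <- (y + (7 + tid))         {0,1,2,3,4,5,6,7,8,9,10,11,12,13,14,15,16,17,18,19,20,21,22,23,24,25,26,27,28,29,30,31}
step 12: y <- min((10 + tid), y)      {0,1,2,3,4,5,6,7,8,9,10,11,12,13,14,15,16,17,18,19,20,21,22,23,24,25,26,27,28,29,30,31}
step 13: eval ((8 * z) != 9)          {0,1,2,3,4,5,6,7,8,9,10,11,12,13,14,15,16,17,18,19,20,21,22,23,24,25,26,27,28,29,30,31}
step 14: y <- y                       {0,1,2,3,4,5,6,7,8,9,10,11,12,13,14,15,16,17,18,19,20,21,22,23,24,25,26,27,28,29,30,31}
step 15: y <- 5                       {0,1,2,3,4,5,6,7,8,9,10,11,12,13,14,15,16,17,18,19,20,21,22,23,24,25,26,27,28,29,30,31}
step 16: z <- z                       {0,1,2,3,4,5,6,7,8,9,10,11,12,13,14,15,16,17,18,19,20,21,22,23,24,25,26,27,28,29,30,31}
step 17: y <- ((z * w) - w)           {0,1,2,3,4,5,6,7,8,9,10,11,12,13,14,15,16,17,18,19,20,21,22,23,24,25,26,27,28,29,30,31}
step 18: w <- (min(tid, y) // -3)     {0,1,2,3,4,5,6,7,8,9,10,11,12,13,14,15,16,17,18,19,20,21,22,23,24,25,26,27,28,29,30,31}
step 19: z <- (y // -2)               {0,1,2,3,4,5,6,7,8,9,10,11,12,13,14,15,16,17,18,19,20,21,22,23,24,25,26,27,28,29,30,31}

Answer: 20 steps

y: 0,5,14,18,16,20,24,22,104,30,28,32,36,34,38,42,40,44,48,46,50,54,52,56,60,58,62,66,64,68,72,70
z: 0,-3,-7,-9,-8,-10,-12,-11,-52,-15,-14,-16,-18,-17,-19,-21,-20,-22,-24,-23,-25,-27,-26,-28,-30,-29,-31,-33,-32,-34,-36,-35
w: 0,-1,-1,-1,-2,-2,-2,-3,-3,-3,-4,-4,-4,-5,-5,-5,-6,-6,-6,-7,-7,-7,-8,-8,-8,-9,-9,-9,-10,-10,-10,-11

steps = 20; useful = 544; efficiency = 544/640 = 17/20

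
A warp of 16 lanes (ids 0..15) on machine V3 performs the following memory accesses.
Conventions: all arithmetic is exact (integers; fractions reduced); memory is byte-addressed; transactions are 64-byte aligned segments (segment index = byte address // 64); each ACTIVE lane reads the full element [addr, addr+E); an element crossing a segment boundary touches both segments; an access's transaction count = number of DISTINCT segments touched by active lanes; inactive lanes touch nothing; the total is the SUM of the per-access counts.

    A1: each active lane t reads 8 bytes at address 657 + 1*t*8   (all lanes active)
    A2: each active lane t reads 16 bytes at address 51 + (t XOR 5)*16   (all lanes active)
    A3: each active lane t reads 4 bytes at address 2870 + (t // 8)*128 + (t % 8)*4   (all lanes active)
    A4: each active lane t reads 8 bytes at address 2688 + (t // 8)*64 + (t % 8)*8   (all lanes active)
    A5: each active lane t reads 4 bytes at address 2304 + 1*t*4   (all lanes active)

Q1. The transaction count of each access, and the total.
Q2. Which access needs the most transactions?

A1: 3 transactions
A2: 5 transactions
A3: 4 transactions
A4: 2 transactions
A5: 1 transaction

Answer: 3,5,4,2,1; total 15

Answer: A2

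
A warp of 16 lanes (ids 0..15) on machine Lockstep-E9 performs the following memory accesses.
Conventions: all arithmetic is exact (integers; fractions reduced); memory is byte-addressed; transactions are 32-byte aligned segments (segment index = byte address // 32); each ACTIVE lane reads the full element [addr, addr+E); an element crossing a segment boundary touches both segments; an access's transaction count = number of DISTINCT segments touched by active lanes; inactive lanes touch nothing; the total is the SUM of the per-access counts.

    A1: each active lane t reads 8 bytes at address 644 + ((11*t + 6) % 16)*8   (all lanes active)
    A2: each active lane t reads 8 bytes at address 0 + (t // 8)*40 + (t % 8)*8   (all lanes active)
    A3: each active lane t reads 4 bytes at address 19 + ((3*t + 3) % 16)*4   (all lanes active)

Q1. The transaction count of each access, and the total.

A1: 5 transactions
A2: 4 transactions
A3: 3 transactions

Answer: 5,4,3; total 12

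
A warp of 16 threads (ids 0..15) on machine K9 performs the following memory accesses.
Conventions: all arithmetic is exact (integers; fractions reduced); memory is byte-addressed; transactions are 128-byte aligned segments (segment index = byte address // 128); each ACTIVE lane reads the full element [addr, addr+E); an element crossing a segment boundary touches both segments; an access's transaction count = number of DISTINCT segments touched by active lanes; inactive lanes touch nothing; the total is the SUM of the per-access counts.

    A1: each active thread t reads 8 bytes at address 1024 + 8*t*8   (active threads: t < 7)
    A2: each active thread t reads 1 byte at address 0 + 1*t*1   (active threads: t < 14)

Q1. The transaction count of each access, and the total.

A1: 4 transactions
A2: 1 transaction

Answer: 4,1; total 5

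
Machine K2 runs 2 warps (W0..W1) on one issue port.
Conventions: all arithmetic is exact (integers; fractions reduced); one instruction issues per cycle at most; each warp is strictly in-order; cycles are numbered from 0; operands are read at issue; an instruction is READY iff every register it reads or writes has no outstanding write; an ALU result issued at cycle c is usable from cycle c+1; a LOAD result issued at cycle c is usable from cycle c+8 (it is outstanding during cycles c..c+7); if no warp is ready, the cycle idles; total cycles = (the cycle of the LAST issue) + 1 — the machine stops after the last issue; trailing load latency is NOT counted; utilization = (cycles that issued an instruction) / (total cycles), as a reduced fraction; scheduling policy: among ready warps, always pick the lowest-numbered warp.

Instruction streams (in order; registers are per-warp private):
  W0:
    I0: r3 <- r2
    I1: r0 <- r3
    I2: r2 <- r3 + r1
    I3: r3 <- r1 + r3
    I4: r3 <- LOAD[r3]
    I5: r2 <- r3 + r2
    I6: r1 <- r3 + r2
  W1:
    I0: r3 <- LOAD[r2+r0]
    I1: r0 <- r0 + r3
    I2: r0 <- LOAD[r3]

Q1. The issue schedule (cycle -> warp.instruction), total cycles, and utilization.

cycle 0: W0.I0
cycle 1: W0.I1
cycle 2: W0.I2
cycle 3: W0.I3
cycle 4: W0.I4
cycle 5: W1.I0
cycle 6: idle
cycle 7: idle
cycle 8: idle
cycle 9: idle
cycle 10: idle
cycle 11: idle
cycle 12: W0.I5
cycle 13: W0.I6
cycle 14: W1.I1
cycle 15: W1.I2

Answer: 16 cycles, utilization 5/8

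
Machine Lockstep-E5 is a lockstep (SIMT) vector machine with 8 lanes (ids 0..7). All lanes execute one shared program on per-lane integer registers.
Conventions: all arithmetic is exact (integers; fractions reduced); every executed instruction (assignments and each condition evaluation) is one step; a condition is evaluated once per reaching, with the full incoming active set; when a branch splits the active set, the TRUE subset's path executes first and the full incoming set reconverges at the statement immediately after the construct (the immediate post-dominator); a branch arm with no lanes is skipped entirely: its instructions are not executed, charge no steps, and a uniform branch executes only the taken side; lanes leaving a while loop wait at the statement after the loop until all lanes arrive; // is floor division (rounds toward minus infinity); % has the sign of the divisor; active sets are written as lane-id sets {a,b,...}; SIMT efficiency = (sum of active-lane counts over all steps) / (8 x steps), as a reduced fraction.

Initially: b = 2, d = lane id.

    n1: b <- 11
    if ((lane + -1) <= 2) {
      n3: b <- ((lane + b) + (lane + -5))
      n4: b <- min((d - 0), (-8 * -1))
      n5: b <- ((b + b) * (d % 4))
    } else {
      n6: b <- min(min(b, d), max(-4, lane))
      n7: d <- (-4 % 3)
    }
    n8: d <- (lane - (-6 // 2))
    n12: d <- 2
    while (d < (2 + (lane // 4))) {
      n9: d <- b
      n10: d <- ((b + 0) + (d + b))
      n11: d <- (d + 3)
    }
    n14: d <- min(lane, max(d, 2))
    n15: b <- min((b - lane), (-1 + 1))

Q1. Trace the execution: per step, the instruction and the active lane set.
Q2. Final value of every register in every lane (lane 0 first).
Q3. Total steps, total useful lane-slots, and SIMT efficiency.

step 0: b <- 11                      {0,1,2,3,4,5,6,7}
step 1: eval ((lane + -1) <= 2)      {0,1,2,3,4,5,6,7}
step 2: b <- ((lane + b) + (lane + -5)) {0,1,2,3}
step 3: b <- min((d - 0), (-8 * -1)) {0,1,2,3}
step 4: b <- ((b + b) * (d % 4))     {0,1,2,3}
step 5: b <- min(min(b, d), max(-4, lane)) {4,5,6,7}
step 6: d <- (-4 % 3)                {4,5,6,7}
step 7: d <- (lane - (-6 // 2))      {0,1,2,3,4,5,6,7}
step 8: d <- 2                       {0,1,2,3,4,5,6,7}
step 9: eval (d < (2 + (lane // 4))) {0,1,2,3,4,5,6,7}
step 10: d <- b                       {4,5,6,7}
step 11: d <- ((b + 0) + (d + b))     {4,5,6,7}
step 12: d <- (d + 3)                 {4,5,6,7}
step 13: eval (d < (2 + (lane // 4))) {4,5,6,7}
step 14: d <- min(lane, max(d, 2))    {0,1,2,3,4,5,6,7}
step 15: b <- min((b - lane), (-1 + 1)) {0,1,2,3,4,5,6,7}

Answer: 16 steps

b: 0,0,0,0,0,0,0,0
d: 0,1,2,2,4,5,6,7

steps = 16; useful = 92; efficiency = 92/128 = 23/32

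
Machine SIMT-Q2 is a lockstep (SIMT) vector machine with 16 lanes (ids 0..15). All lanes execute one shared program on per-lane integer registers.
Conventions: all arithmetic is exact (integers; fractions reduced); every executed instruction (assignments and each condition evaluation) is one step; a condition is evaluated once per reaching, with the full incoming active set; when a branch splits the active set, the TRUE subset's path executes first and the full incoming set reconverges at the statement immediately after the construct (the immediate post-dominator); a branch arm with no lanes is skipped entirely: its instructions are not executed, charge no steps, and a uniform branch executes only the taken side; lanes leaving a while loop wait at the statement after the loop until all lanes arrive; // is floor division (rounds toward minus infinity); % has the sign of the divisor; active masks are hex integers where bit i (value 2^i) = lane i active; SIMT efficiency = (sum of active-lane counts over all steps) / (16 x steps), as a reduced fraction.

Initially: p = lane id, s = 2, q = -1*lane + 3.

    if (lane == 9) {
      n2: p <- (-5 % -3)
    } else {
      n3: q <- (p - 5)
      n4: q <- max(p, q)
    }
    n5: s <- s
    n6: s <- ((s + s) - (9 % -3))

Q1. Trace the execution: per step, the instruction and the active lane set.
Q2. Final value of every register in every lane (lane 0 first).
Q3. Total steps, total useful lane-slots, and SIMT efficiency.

step 0: eval (lane == 9)             0xffff
step 1: p <- (-5 % -3)               0x0200
step 2: q <- (p - 5)                 0xfdff
step 3: q <- max(p, q)               0xfdff
step 4: s <- s                       0xffff
step 5: s <- ((s + s) - (9 % -3))    0xffff

Answer: 6 steps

p: 0,1,2,3,4,5,6,7,8,-2,10,11,12,13,14,15
s: 4,4,4,4,4,4,4,4,4,4,4,4,4,4,4,4
q: 0,1,2,3,4,5,6,7,8,-6,10,11,12,13,14,15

steps = 6; useful = 79; efficiency = 79/96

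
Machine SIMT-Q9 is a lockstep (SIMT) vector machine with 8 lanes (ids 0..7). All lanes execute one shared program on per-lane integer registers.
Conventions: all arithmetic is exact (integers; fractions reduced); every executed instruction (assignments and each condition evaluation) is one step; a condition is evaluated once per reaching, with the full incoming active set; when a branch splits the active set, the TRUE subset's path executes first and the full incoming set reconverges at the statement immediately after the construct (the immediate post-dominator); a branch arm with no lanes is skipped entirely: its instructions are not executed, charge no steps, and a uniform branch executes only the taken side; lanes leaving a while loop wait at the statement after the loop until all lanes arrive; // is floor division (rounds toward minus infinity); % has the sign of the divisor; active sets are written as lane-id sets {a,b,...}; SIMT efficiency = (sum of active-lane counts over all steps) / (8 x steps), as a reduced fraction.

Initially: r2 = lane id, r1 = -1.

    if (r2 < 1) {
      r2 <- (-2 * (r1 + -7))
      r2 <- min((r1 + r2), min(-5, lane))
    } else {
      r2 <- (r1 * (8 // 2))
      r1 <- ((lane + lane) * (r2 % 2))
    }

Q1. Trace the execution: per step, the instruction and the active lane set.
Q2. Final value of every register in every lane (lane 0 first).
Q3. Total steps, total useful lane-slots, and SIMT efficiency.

step 0: eval (r2 < 1)                {0,1,2,3,4,5,6,7}
step 1: r2 <- (-2 * (r1 + -7))       {0}
step 2: r2 <- min((r1 + r2), min(-5, lane)) {0}
step 3: r2 <- (r1 * (8 // 2))        {1,2,3,4,5,6,7}
step 4: r1 <- ((lane + lane) * (r2 % 2)) {1,2,3,4,5,6,7}

Answer: 5 steps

r2: -5,-4,-4,-4,-4,-4,-4,-4
r1: -1,0,0,0,0,0,0,0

steps = 5; useful = 24; efficiency = 24/40 = 3/5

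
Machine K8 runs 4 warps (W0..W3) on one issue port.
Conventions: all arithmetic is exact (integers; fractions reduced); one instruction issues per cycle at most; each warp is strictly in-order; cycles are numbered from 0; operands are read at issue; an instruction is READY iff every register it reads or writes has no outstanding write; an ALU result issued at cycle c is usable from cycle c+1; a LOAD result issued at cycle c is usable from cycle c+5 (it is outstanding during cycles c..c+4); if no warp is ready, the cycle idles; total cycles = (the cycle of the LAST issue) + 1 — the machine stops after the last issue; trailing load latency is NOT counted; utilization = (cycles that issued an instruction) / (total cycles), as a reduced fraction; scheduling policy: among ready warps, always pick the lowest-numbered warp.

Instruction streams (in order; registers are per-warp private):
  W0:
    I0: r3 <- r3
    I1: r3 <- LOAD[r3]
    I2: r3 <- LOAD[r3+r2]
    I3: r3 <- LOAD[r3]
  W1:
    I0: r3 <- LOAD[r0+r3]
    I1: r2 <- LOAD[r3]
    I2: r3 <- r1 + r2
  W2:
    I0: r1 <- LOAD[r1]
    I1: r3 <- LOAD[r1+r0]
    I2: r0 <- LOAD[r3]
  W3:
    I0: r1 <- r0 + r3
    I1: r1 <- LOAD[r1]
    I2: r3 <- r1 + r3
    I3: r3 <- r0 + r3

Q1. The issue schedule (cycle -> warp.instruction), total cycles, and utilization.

cycle 0: W0.I0
cycle 1: W0.I1
cycle 2: W1.I0
cycle 3: W2.I0
cycle 4: W3.I0
cycle 5: W3.I1
cycle 6: W0.I2
cycle 7: W1.I1
cycle 8: W2.I1
cycle 9: idle
cycle 10: W3.I2
cycle 11: W0.I3
cycle 12: W1.I2
cycle 13: W2.I2
cycle 14: W3.I3

Answer: 15 cycles, utilization 14/15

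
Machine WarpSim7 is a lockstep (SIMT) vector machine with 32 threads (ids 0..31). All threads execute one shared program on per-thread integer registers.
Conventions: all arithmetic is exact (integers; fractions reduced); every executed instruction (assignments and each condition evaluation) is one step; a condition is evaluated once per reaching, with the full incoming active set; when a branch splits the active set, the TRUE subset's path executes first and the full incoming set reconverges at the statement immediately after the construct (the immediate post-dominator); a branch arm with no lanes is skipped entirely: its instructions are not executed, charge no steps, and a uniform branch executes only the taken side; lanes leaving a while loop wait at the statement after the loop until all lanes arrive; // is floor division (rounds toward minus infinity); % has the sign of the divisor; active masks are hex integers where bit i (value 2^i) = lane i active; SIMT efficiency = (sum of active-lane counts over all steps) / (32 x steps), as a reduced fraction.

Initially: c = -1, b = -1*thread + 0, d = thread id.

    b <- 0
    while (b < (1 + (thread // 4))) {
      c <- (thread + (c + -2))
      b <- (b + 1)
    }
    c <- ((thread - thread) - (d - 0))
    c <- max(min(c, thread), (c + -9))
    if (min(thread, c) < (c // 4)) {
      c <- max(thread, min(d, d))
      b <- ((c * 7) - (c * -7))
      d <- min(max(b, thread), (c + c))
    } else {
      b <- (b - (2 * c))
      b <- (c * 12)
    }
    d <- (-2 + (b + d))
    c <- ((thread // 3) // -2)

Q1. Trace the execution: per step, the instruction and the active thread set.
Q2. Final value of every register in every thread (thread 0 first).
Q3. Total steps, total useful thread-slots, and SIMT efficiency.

step 0: b <- 0                       0xffffffff
step 1: eval (b < (1 + (thread // 4))) 0xffffffff
step 2: c <- (thread + (c + -2))     0xffffffff
step 3: b <- (b + 1)                 0xffffffff
step 4: eval (b < (1 + (thread // 4))) 0xffffffff
step 5: c <- (thread + (c + -2))     0xfffffff0
step 6: b <- (b + 1)                 0xfffffff0
step 7: eval (b < (1 + (thread // 4))) 0xfffffff0
step 8: c <- (thread + (c + -2))     0xffffff00
step 9: b <- (b + 1)                 0xffffff00
step 10: eval (b < (1 + (thread // 4))) 0xffffff00
step 11: c <- (thread + (c + -2))     0xfffff000
step 12: b <- (b + 1)                 0xfffff000
step 13: eval (b < (1 + (thread // 4))) 0xfffff000
step 14: c <- (thread + (c + -2))     0xffff0000
step 15: b <- (b + 1)                 0xffff0000
step 16: eval (b < (1 + (thread // 4))) 0xffff0000
step 17: c <- (thread + (c + -2))     0xfff00000
step 18: b <- (b + 1)                 0xfff00000
step 19: eval (b < (1 + (thread // 4))) 0xfff00000
step 20: c <- (thread + (c + -2))     0xff000000
step 21: b <- (b + 1)                 0xff000000
step 22: eval (b < (1 + (thread // 4))) 0xff000000
step 23: c <- (thread + (c + -2))     0xf0000000
step 24: b <- (b + 1)                 0xf0000000
step 25: eval (b < (1 + (thread // 4))) 0xf0000000
step 26: c <- ((thread - thread) - (d - 0)) 0xffffffff
step 27: c <- max(min(c, thread), (c + -9)) 0xffffffff
step 28: eval (min(thread, c) < (c // 4)) 0xffffffff
step 29: c <- max(thread, min(d, d))  0xfffffffc
step 30: b <- ((c * 7) - (c * -7))    0xfffffffc
step 31: d <- min(max(b, thread), (c + c)) 0xfffffffc
step 32: b <- (b - (2 * c))           0x00000003
step 33: b <- (c * 12)                0x00000003
step 34: d <- (-2 + (b + d))          0xffffffff
step 35: c <- ((thread // 3) // -2)   0xffffffff

Answer: 36 steps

c: 0,0,0,-1,-1,-1,-1,-1,-1,-2,-2,-2,-2,-2,-2,-3,-3,-3,-3,-3,-3,-4,-4,-4,-4,-4,-4,-5,-5,-5,-5,-5
b: 0,-12,28,42,56,70,84,98,112,126,140,154,168,182,196,210,224,238,252,266,280,294,308,322,336,350,364,378,392,406,420,434
d: -2,-13,30,46,62,78,94,110,126,142,158,174,190,206,222,238,254,270,286,302,318,334,350,366,382,398,414,430,446,462,478,494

steps = 36; useful = 750; efficiency = 750/1152 = 125/192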